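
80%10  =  0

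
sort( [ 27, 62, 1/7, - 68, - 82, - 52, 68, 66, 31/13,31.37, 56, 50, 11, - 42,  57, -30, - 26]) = [ - 82, - 68, - 52,  -  42, - 30, - 26, 1/7, 31/13, 11, 27, 31.37,50,56, 57, 62, 66,68 ]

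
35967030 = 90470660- 54503630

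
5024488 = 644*7802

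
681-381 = 300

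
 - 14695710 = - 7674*1915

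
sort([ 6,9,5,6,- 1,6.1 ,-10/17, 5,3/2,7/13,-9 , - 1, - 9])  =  [ - 9,  -  9, - 1, - 1, - 10/17,7/13,3/2, 5,5,6,6,6.1,9] 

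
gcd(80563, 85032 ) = 1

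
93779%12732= 4655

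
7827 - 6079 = 1748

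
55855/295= 11171/59 = 189.34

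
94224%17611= 6169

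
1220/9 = 1220/9 =135.56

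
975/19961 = 975/19961 = 0.05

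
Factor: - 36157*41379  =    -  3^1 *11^1  *13^1*19^1 * 173^1*1061^1=   - 1496140503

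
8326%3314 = 1698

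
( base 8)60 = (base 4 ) 300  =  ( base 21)26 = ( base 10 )48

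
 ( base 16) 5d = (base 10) 93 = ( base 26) 3f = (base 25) 3i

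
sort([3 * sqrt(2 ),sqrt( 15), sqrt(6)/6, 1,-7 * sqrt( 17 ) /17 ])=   [  -  7*sqrt( 17) /17, sqrt( 6)/6, 1,sqrt( 15),3*sqrt (2) ] 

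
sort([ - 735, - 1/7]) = [ - 735 , - 1/7] 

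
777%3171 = 777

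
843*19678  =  16588554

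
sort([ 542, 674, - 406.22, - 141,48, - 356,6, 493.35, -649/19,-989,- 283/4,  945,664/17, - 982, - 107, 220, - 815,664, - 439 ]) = [- 989,  -  982, - 815,-439, - 406.22,  -  356 , - 141,  -  107, - 283/4, - 649/19,  6,664/17,48,220,493.35,542,664,674, 945]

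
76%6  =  4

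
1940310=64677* 30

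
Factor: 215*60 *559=2^2* 3^1 * 5^2 * 13^1 * 43^2 = 7211100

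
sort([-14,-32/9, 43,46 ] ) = [ - 14, - 32/9,43, 46]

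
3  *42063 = 126189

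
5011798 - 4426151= 585647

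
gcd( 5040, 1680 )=1680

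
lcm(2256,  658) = 15792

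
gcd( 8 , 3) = 1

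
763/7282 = 763/7282=0.10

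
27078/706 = 38 + 125/353 = 38.35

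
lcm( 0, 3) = 0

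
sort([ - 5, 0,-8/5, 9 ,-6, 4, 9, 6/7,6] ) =[-6,-5,-8/5,0, 6/7, 4, 6,9,9 ]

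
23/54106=23/54106 = 0.00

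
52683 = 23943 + 28740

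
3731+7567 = 11298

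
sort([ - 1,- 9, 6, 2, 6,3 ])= [ - 9, - 1, 2,3, 6, 6 ]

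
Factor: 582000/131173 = 2^4*3^1*5^3*7^( - 2)*97^1*2677^ ( - 1)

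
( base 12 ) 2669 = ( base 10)4401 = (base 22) 921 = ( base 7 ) 15555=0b1000100110001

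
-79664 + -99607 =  - 179271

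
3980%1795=390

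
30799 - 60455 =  - 29656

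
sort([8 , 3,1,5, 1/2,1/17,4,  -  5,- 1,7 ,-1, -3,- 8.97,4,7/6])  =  [  -  8.97, - 5, - 3, - 1, - 1,1/17,1/2, 1,7/6,3,4, 4, 5,  7,8 ] 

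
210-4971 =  - 4761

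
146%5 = 1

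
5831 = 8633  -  2802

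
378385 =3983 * 95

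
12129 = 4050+8079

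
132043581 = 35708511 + 96335070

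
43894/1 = 43894 = 43894.00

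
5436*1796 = 9763056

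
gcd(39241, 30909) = 1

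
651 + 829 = 1480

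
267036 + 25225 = 292261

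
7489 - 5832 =1657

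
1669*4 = 6676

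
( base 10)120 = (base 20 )60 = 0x78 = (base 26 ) 4G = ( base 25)4K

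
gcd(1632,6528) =1632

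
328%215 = 113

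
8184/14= 4092/7 = 584.57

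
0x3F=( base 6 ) 143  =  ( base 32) 1v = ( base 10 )63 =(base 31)21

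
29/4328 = 29/4328 = 0.01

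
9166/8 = 1145 + 3/4 = 1145.75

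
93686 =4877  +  88809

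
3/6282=1/2094 = 0.00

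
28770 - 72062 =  - 43292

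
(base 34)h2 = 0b1001000100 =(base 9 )714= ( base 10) 580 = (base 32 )i4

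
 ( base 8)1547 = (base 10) 871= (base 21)1ka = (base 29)111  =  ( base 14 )463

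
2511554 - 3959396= - 1447842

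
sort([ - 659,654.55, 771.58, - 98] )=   [ - 659, - 98,654.55,771.58]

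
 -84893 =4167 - 89060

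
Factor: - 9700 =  - 2^2 * 5^2*97^1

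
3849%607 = 207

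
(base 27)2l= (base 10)75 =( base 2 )1001011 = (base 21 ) 3C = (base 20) 3F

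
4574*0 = 0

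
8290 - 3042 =5248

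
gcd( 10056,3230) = 2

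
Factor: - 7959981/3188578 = - 2^( - 1 ) * 3^1 *1594289^(  -  1 ) * 2653327^1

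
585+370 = 955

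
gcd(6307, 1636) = 1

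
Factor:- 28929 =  - 3^1*9643^1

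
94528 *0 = 0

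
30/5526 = 5/921 = 0.01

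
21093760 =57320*368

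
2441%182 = 75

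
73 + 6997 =7070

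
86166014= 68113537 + 18052477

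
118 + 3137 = 3255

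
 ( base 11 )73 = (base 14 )5A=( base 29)2m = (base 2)1010000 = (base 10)80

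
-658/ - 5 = 131 + 3/5 = 131.60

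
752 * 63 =47376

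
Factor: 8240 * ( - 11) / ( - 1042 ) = 2^3*5^1*11^1 * 103^1*521^( - 1)  =  45320/521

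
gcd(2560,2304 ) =256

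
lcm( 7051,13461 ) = 148071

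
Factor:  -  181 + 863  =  682 = 2^1 * 11^1 * 31^1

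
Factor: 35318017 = 7^1*19^1*37^1*7177^1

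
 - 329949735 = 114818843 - 444768578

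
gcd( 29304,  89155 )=11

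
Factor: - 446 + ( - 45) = -491^1 = -  491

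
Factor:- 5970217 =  - 11^1*542747^1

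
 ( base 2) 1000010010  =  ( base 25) l5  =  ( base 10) 530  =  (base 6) 2242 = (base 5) 4110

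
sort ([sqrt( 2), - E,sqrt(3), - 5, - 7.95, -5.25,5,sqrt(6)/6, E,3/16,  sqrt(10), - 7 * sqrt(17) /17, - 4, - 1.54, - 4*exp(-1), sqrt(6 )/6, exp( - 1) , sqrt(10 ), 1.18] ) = [ - 7.95, - 5.25, - 5, - 4 ,  -  E, - 7*sqrt (17)/17, - 1.54, - 4*exp ( - 1 ), 3/16,exp(  -  1 ),sqrt(6)/6,sqrt(6 ) /6, 1.18,sqrt(2),sqrt( 3),E,  sqrt(10),sqrt( 10 ), 5]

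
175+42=217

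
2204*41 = 90364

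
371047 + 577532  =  948579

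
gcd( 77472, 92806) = 2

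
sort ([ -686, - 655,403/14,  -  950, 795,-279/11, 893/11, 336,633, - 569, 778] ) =[-950, - 686, - 655, - 569, - 279/11, 403/14, 893/11, 336,633, 778, 795]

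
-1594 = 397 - 1991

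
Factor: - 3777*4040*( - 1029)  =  2^3  *  3^2*5^1*7^3*101^1 * 1259^1 = 15701593320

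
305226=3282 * 93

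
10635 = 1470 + 9165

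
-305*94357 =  - 28778885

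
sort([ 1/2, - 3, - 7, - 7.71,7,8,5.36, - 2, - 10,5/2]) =[-10, - 7.71, - 7, - 3, - 2,1/2,  5/2,5.36,  7, 8] 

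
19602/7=2800 + 2/7 = 2800.29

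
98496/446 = 220+188/223=220.84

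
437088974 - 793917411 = - 356828437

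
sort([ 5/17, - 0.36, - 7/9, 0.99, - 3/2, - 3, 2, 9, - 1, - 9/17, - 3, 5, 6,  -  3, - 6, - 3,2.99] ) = [  -  6,  -  3, - 3 , - 3,-3, - 3/2, - 1, - 7/9, - 9/17, - 0.36, 5/17, 0.99, 2, 2.99, 5 , 6, 9 ] 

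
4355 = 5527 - 1172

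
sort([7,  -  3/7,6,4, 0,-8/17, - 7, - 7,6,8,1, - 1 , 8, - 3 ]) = [ - 7, - 7, - 3,-1, - 8/17 , - 3/7, 0 , 1 , 4,  6,6,7,8, 8 ]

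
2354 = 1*2354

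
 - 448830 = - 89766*5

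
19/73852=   19/73852 = 0.00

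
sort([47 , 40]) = [ 40 , 47 ]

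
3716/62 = 1858/31 =59.94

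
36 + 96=132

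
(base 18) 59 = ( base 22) 4B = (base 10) 99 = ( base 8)143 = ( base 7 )201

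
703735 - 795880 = -92145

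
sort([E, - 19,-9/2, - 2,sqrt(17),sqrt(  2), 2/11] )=[ - 19, - 9/2, - 2,2/11, sqrt( 2),E,sqrt(17) ] 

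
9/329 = 9/329  =  0.03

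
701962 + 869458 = 1571420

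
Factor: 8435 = 5^1 * 7^1*241^1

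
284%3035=284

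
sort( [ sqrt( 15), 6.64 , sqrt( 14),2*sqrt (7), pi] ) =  [pi,sqrt ( 14 ),  sqrt( 15),2 *sqrt(7),6.64]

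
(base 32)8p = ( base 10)281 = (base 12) 1b5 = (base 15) 13b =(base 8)431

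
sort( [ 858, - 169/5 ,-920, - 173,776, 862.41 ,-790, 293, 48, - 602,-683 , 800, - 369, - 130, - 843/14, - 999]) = [ - 999, - 920,-790, - 683, - 602, - 369,  -  173 , - 130, - 843/14, - 169/5,48, 293,  776 , 800,858, 862.41]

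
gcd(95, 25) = 5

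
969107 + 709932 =1679039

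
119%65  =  54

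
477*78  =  37206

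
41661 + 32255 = 73916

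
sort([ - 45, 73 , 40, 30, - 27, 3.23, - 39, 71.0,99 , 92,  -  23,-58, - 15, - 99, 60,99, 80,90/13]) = [ - 99,  -  58, - 45, - 39, -27  , - 23, - 15,  3.23,90/13, 30, 40, 60, 71.0, 73, 80, 92,99,99 ]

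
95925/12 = 7993 + 3/4 = 7993.75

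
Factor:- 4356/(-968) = 9/2 = 2^(-1 )*3^2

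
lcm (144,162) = 1296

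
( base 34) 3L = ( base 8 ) 173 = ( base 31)3U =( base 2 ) 1111011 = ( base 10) 123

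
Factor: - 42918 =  - 2^1*3^1*23^1*311^1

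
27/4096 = 27/4096=0.01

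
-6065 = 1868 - 7933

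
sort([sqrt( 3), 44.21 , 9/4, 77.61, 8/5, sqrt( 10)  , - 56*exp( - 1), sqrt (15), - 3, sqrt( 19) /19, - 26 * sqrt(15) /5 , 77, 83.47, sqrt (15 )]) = [ - 56*exp( - 1),  -  26*sqrt(15)/5, - 3,sqrt( 19)/19, 8/5, sqrt (3),9/4, sqrt( 10), sqrt(15)  ,  sqrt( 15), 44.21, 77, 77.61,83.47 ]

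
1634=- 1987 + 3621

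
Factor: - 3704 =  - 2^3*463^1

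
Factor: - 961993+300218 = -5^2*103^1*257^1 = -661775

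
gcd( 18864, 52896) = 48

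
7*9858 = 69006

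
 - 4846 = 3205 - 8051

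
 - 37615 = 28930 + -66545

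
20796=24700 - 3904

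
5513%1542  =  887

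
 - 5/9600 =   -  1 + 1919/1920 = - 0.00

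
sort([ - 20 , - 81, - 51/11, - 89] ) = [ - 89, - 81, - 20, - 51/11 ]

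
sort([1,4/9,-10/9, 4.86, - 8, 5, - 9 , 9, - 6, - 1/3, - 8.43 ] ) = [ - 9, - 8.43, - 8, - 6, - 10/9, - 1/3,4/9,1,4.86,5,9 ]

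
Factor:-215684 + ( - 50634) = -266318= -2^1*13^1*10243^1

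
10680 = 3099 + 7581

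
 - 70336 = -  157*448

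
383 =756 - 373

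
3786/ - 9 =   -  421 +1/3 = - 420.67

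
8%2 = 0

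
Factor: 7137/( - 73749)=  - 3^1 *31^( - 1) = - 3/31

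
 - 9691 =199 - 9890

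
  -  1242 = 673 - 1915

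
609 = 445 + 164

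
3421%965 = 526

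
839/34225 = 839/34225 = 0.02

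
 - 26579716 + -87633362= - 114213078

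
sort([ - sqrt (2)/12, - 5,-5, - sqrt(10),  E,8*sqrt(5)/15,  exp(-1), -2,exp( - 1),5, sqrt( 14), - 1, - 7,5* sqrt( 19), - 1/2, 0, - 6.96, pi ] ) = [ - 7,  -  6.96,  -  5, -5 ,-sqrt (10), - 2, - 1,- 1/2, - sqrt(2) /12,0, exp( - 1 ), exp( - 1 ),8 * sqrt(5 ) /15, E, pi,sqrt( 14 ), 5, 5 * sqrt( 19) ]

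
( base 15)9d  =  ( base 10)148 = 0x94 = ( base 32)4k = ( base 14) a8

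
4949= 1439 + 3510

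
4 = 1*4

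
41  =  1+40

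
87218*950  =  82857100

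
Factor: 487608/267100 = 121902/66775 = 2^1*3^1*5^( - 2 )*11^1*1847^1*2671^( - 1 )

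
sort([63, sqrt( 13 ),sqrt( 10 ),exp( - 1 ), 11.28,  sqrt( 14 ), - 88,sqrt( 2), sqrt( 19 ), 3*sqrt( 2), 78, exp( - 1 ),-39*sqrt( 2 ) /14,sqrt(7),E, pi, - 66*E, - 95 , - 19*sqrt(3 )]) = [ - 66*E, - 95, - 88,-19*sqrt ( 3 ), - 39*sqrt ( 2 ) /14, exp( - 1 ),exp( - 1),sqrt( 2),  sqrt( 7), E, pi, sqrt( 10 ), sqrt( 13), sqrt( 14), 3*sqrt( 2 ),sqrt( 19), 11.28, 63,78]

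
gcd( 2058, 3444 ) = 42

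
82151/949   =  86 + 537/949 = 86.57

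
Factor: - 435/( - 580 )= 3/4 = 2^( - 2)*3^1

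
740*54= 39960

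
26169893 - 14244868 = 11925025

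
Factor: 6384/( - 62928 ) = - 7/69 =- 3^( - 1) * 7^1*23^( - 1 ) 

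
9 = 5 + 4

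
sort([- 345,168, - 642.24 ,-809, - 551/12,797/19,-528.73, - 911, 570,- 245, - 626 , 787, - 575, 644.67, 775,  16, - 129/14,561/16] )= [-911 , - 809, - 642.24 ,-626 , - 575 ,-528.73,  -  345,-245, - 551/12,-129/14,16,561/16, 797/19, 168,570, 644.67 , 775,787]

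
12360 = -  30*( - 412) 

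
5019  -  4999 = 20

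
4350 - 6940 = -2590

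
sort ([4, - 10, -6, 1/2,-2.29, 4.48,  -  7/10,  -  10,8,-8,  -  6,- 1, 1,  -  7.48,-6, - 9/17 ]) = [ - 10,-10, - 8, - 7.48, - 6,  -  6, - 6, - 2.29,  -  1,-7/10, - 9/17,1/2, 1,4,4.48,8]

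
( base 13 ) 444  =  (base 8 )1334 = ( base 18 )24C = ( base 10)732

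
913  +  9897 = 10810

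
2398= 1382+1016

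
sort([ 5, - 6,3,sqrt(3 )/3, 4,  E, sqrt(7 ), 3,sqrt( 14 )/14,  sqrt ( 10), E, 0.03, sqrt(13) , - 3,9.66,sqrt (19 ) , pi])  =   [ - 6, - 3 , 0.03,sqrt( 14)/14,sqrt( 3)/3, sqrt( 7),E, E,3, 3,pi,sqrt(10 ),sqrt( 13 ),4 , sqrt(19),5,9.66 ]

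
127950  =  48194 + 79756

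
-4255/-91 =46 + 69/91 = 46.76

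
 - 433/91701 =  - 433/91701 = - 0.00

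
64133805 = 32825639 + 31308166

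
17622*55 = 969210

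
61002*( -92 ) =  - 5612184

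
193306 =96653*2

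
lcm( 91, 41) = 3731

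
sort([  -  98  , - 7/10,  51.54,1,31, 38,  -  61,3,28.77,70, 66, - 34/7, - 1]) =[-98, - 61, - 34/7, - 1, - 7/10,1,3,28.77, 31,38, 51.54,66,  70]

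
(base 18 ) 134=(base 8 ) 576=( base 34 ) b8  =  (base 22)h8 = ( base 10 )382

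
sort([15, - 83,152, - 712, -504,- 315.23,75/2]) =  [-712, - 504, - 315.23 , - 83,15,75/2, 152]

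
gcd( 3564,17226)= 594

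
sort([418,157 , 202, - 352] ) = [- 352 , 157, 202,418 ]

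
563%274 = 15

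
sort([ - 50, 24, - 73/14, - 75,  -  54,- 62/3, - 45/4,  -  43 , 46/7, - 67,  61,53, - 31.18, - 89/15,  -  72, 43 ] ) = [  -  75 , - 72,-67, - 54, - 50, - 43, - 31.18,  -  62/3, - 45/4,- 89/15, - 73/14, 46/7, 24,43, 53,  61] 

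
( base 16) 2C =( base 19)26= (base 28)1G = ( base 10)44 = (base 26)1i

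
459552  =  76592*6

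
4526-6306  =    -  1780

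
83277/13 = 83277/13 =6405.92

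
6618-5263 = 1355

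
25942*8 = 207536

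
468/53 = 468/53 = 8.83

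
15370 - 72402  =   - 57032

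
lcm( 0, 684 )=0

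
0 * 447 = 0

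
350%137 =76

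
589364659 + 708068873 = 1297433532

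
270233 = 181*1493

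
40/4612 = 10/1153 = 0.01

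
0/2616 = 0 = 0.00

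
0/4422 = 0 =0.00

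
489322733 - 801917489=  - 312594756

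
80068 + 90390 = 170458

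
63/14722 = 63/14722 = 0.00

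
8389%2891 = 2607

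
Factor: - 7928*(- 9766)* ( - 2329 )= - 180322470992 = -2^4 * 17^1*19^1*137^1*257^1 *991^1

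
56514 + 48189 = 104703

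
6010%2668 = 674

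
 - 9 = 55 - 64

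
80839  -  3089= 77750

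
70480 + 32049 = 102529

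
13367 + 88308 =101675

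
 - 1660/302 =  - 6 + 76/151 = - 5.50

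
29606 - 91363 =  - 61757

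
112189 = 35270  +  76919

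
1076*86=92536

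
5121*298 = 1526058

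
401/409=401/409 = 0.98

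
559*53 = 29627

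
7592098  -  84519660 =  - 76927562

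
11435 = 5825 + 5610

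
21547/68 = 21547/68  =  316.87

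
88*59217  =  5211096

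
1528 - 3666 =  - 2138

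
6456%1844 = 924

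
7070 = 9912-2842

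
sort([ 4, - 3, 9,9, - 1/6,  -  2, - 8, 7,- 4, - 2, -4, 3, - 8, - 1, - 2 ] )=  [ - 8, - 8, - 4, - 4, - 3,- 2, - 2, - 2, - 1, - 1/6,3, 4, 7, 9,9]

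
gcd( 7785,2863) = 1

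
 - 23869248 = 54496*( - 438 )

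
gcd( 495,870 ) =15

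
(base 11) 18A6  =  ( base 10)2415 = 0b100101101111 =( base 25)3lf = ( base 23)4d0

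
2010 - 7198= - 5188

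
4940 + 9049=13989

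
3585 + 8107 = 11692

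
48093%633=618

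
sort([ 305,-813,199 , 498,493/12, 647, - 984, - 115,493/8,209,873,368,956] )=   [ - 984 , - 813, - 115,493/12,493/8,199,209,305, 368,498,647,873, 956] 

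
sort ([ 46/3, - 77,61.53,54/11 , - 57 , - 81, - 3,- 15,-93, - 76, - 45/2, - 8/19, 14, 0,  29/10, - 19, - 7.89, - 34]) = [ - 93,  -  81,  -  77, - 76 , - 57,  -  34, - 45/2,-19, - 15,-7.89,-3 , - 8/19, 0,29/10,  54/11, 14 , 46/3, 61.53]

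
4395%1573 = 1249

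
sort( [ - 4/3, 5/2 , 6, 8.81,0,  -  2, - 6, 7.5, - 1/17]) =[ - 6, - 2, - 4/3,- 1/17, 0, 5/2, 6,  7.5,8.81 ]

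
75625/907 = 83 + 344/907 =83.38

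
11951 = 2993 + 8958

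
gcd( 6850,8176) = 2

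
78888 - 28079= 50809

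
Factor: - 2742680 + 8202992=2^3 * 3^1*11^1*13^1*37^1*43^1 = 5460312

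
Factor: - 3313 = - 3313^1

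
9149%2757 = 878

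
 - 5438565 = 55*(  -  98883)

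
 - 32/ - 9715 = 32/9715=0.00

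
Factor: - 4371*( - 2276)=2^2*3^1*31^1*47^1*569^1 =9948396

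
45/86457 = 15/28819 = 0.00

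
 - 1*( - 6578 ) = 6578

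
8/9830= 4/4915 = 0.00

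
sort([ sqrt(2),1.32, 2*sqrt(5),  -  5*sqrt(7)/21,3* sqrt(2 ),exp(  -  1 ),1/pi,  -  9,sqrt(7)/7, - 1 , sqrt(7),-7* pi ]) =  [  -  7*pi,  -  9, -1, - 5*sqrt (7) /21,1/pi,exp( - 1), sqrt(7)/7,1.32,sqrt( 2 ), sqrt( 7),3*sqrt( 2 ),  2*sqrt (5 ) ] 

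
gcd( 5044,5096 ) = 52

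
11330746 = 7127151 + 4203595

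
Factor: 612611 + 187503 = 2^1*7^1*67^1*853^1 = 800114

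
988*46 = 45448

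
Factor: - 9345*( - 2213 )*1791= 37038748635 = 3^3*5^1*7^1*89^1*199^1*2213^1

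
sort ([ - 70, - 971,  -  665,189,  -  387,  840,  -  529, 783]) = [-971,-665,- 529,-387, - 70, 189,783, 840] 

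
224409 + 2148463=2372872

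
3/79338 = 1/26446= 0.00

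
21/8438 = 21/8438 = 0.00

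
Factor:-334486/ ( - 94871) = 2^1*7^ ( - 1)*29^1*73^1*79^1*13553^ ( - 1) 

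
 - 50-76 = - 126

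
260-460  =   - 200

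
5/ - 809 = -5/809=- 0.01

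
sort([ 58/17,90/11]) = [58/17,90/11]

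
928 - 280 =648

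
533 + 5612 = 6145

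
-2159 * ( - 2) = 4318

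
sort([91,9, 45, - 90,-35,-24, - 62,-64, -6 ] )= [-90,-64,-62, - 35,  -  24,-6, 9,45,91]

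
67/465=67/465 = 0.14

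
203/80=203/80 = 2.54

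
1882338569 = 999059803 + 883278766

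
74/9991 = 74/9991 =0.01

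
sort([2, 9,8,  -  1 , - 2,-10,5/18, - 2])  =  [ - 10,  -  2, - 2 , - 1,5/18,2, 8,9]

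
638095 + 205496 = 843591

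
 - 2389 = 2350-4739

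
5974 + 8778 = 14752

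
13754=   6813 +6941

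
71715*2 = 143430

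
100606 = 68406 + 32200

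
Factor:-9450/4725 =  - 2^1 = -2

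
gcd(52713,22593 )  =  3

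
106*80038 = 8484028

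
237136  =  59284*4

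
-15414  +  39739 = 24325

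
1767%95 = 57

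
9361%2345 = 2326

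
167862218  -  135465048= 32397170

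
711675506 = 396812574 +314862932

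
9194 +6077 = 15271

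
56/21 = 2 + 2/3 =2.67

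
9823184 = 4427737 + 5395447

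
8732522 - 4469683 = 4262839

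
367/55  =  367/55 = 6.67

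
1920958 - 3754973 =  - 1834015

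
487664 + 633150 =1120814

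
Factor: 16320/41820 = 2^4*41^(-1 ) = 16/41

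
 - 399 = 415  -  814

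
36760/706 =52 + 24/353 = 52.07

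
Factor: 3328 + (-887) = 2441=2441^1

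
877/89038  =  877/89038 = 0.01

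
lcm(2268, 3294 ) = 138348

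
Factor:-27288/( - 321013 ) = 2^3 *3^2*7^( - 1)*11^( - 2) = 72/847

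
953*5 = 4765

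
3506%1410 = 686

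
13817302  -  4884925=8932377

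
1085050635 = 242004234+843046401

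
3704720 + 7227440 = 10932160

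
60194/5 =60194/5 = 12038.80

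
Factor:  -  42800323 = -199^1 * 215077^1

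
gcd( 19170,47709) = 27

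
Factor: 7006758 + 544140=2^1*3^1*1258483^1=7550898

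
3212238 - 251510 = 2960728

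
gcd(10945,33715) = 55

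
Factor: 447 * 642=2^1*3^2*107^1 *149^1 = 286974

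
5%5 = 0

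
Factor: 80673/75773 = 3^1*26891^1*75773^( - 1)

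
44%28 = 16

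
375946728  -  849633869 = - 473687141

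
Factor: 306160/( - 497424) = -445/723 =- 3^( - 1)*5^1*89^1 * 241^( - 1)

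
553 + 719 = 1272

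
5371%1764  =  79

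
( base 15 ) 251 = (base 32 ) GE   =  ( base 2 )1000001110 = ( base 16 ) 20e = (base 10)526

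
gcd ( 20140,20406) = 38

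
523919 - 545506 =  - 21587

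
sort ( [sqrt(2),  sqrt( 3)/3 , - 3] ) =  [ - 3,  sqrt( 3 ) /3,sqrt(2) ]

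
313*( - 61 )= - 19093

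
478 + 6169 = 6647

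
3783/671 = 3783/671 = 5.64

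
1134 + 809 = 1943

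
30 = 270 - 240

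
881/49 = 17 +48/49 = 17.98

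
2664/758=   3 + 195/379  =  3.51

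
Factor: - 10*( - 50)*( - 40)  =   - 20000 = -  2^5*5^4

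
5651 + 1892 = 7543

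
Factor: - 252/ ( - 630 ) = 2^1*5^ ( - 1 ) =2/5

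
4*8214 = 32856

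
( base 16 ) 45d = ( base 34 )WT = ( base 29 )19f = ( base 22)26h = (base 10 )1117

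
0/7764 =0=0.00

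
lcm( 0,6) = 0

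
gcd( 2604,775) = 31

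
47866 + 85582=133448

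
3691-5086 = -1395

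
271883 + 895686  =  1167569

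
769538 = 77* 9994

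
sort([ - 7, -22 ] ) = [-22, - 7 ] 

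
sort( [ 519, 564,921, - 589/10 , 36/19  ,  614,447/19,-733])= [ - 733 , -589/10,  36/19,447/19,519,564, 614,  921] 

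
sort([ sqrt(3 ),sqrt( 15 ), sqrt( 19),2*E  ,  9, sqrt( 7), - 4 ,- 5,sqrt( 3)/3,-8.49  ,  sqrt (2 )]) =[- 8.49,-5, - 4,sqrt( 3)/3,sqrt( 2),sqrt( 3 ),sqrt( 7),sqrt( 15),sqrt(19),2*E,9] 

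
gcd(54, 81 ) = 27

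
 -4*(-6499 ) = 25996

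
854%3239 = 854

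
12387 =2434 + 9953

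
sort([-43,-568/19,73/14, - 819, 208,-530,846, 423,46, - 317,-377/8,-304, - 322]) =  [ - 819, - 530, - 322, - 317, - 304,-377/8, - 43, - 568/19,  73/14,46 , 208, 423, 846 ]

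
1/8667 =1/8667 = 0.00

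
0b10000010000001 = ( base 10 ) 8321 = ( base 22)h45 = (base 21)II5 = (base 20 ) 10g1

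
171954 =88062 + 83892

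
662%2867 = 662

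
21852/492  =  1821/41 = 44.41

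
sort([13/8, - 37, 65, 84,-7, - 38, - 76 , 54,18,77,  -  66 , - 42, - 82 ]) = [  -  82, - 76, - 66, - 42, - 38, -37, - 7,13/8,18,  54, 65,77, 84]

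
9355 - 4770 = 4585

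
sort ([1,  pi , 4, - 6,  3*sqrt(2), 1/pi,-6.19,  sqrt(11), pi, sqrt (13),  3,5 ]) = [-6.19,  -  6,1/pi,  1,  3,  pi,pi,sqrt (11),  sqrt (13), 4,  3*sqrt ( 2 ), 5 ]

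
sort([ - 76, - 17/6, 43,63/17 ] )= [- 76, - 17/6, 63/17 , 43 ]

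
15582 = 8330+7252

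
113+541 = 654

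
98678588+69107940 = 167786528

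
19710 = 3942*5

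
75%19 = 18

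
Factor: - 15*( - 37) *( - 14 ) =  - 7770 = - 2^1 * 3^1*5^1* 7^1*37^1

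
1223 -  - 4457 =5680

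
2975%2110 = 865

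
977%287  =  116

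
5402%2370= 662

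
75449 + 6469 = 81918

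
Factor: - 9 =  - 3^2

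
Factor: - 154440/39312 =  - 2^( - 1 )*5^1  *  7^( - 1 )*11^1 = -55/14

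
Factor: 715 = 5^1*11^1*13^1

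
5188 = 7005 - 1817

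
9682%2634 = 1780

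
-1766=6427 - 8193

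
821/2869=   821/2869 = 0.29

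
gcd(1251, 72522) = 9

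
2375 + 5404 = 7779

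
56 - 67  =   - 11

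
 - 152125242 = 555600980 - 707726222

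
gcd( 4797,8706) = 3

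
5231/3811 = 1 + 1420/3811 = 1.37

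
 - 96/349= - 1 + 253/349 = - 0.28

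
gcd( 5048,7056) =8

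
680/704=85/88= 0.97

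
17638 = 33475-15837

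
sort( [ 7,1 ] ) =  [ 1, 7 ]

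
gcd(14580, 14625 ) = 45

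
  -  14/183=  -  14/183 = - 0.08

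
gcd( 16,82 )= 2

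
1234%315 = 289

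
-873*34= - 29682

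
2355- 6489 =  - 4134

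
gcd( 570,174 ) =6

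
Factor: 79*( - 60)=-2^2*3^1 * 5^1 * 79^1=-4740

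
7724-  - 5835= 13559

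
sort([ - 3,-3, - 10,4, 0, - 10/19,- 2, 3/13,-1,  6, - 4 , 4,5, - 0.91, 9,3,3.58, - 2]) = [ - 10,  -  4,-3,  -  3, - 2, - 2, - 1, - 0.91, - 10/19, 0, 3/13, 3, 3.58, 4,4, 5,6,9 ]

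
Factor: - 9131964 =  - 2^2*3^1 * 760997^1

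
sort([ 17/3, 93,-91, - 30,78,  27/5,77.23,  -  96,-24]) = [-96,-91, - 30,-24, 27/5, 17/3,77.23, 78,93] 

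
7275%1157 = 333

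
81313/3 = 27104 + 1/3 = 27104.33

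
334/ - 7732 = - 1 + 3699/3866 = - 0.04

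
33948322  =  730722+33217600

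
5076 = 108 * 47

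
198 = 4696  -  4498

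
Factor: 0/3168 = 0^1 = 0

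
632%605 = 27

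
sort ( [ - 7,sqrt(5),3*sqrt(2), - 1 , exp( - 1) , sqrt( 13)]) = [-7,-1,exp( - 1) , sqrt( 5 ),sqrt( 13),3*sqrt( 2)]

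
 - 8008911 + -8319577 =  - 16328488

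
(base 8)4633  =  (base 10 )2459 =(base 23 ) 4el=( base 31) 2HA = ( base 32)2CR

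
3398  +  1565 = 4963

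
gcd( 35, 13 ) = 1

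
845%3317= 845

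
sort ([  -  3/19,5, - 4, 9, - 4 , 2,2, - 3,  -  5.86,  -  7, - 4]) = [-7, - 5.86, - 4, - 4,-4, - 3,- 3/19,  2,2 , 5, 9 ] 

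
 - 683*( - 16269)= 11111727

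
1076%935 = 141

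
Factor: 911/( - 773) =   -  773^( -1) * 911^1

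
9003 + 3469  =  12472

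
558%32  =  14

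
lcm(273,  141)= 12831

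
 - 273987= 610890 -884877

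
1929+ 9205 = 11134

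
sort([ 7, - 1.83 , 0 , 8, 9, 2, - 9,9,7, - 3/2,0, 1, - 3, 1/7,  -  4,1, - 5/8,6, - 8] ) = [ - 9, - 8, - 4, - 3,-1.83, -3/2, - 5/8,0, 0, 1/7, 1,1, 2,6,7 , 7,8, 9,9 ] 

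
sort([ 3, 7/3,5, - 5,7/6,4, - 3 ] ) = [-5,-3,  7/6,7/3,3, 4, 5 ]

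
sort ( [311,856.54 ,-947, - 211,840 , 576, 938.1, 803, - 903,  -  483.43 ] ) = [ -947, - 903,-483.43,-211,311, 576,  803, 840, 856.54,938.1]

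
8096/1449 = 5 + 37/63 = 5.59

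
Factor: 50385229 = 17^1 *2963837^1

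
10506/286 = 5253/143  =  36.73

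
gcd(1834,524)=262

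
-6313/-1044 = 6 + 49/1044 = 6.05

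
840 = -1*( - 840) 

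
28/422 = 14/211 = 0.07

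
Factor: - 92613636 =  -  2^2*3^2*107^1*24043^1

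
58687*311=18251657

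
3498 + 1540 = 5038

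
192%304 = 192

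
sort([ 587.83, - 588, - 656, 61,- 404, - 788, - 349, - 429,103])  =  [ - 788,  -  656, - 588, - 429, - 404,  -  349, 61,103,587.83]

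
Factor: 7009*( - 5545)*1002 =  - 2^1 *3^1*  5^1*43^1*163^1*167^1*1109^1 = - 38942634810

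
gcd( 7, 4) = 1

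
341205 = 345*989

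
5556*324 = 1800144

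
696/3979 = 696/3979 = 0.17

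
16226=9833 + 6393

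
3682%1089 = 415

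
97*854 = 82838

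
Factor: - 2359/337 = -7^1 = -7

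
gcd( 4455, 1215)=405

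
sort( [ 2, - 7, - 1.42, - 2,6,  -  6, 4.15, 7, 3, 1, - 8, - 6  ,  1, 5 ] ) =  [ - 8, - 7, - 6, - 6, - 2, - 1.42, 1, 1 , 2, 3, 4.15,  5, 6,7 ] 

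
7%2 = 1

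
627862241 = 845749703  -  217887462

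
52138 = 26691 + 25447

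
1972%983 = 6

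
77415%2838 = 789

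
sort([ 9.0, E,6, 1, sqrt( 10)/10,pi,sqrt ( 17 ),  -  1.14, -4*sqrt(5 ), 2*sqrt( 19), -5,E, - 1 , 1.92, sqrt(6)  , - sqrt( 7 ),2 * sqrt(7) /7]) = [ - 4 * sqrt( 5), - 5, - sqrt( 7 ), - 1.14,-1, sqrt( 10)/10, 2*sqrt(7) /7,1, 1.92,sqrt( 6 ),E, E,pi,sqrt( 17 ),6,  2 * sqrt(19 ),9.0 ]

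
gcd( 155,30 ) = 5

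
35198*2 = 70396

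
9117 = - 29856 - - 38973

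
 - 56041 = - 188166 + 132125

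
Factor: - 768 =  - 2^8 * 3^1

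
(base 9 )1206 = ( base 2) 1110000001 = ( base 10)897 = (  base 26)18D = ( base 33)R6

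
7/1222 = 7/1222 = 0.01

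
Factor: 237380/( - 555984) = -415/972  =  - 2^( - 2)*3^(- 5) * 5^1*83^1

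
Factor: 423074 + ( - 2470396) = - 2047322 = - 2^1*23^1 *44507^1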